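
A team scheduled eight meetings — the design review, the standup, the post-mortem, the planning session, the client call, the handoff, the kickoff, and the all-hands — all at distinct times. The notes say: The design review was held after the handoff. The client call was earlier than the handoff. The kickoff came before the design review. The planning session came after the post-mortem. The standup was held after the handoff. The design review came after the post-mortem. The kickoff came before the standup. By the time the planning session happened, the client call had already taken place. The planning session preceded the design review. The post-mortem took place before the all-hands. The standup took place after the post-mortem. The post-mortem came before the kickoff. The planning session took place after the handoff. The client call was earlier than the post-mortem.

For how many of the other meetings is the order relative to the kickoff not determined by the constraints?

Forced before the kickoff: the client call and the post-mortem; forced after the kickoff: the design review and the standup.
That leaves the all-hands, the handoff, and the planning session with no forced order relative to the kickoff — 3.

3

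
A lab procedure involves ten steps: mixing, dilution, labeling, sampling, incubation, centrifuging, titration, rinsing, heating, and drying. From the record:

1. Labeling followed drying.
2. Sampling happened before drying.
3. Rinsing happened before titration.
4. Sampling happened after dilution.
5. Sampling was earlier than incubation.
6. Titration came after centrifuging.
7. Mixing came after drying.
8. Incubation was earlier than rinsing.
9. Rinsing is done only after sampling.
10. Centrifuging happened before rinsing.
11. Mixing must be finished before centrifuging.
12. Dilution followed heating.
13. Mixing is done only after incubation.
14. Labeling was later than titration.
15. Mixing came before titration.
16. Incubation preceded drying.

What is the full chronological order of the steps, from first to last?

heating, dilution, sampling, incubation, drying, mixing, centrifuging, rinsing, titration, labeling

The constraints fix every adjacent pair, so only one ordering works:
heating → dilution → sampling → incubation → drying → mixing → centrifuging → rinsing → titration → labeling.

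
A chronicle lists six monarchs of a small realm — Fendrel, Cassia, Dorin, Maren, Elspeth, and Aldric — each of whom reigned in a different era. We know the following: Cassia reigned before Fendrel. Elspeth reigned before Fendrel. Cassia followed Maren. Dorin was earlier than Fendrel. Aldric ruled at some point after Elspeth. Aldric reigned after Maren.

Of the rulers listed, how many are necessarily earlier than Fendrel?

Directly stated before Fendrel: Cassia, Dorin, and Elspeth.
Maren reaches Fendrel via Maren → Cassia → Fendrel.
No chain forces Aldric ahead of Fendrel.
That's Cassia, Dorin, Elspeth, and Maren — 4 in all.

4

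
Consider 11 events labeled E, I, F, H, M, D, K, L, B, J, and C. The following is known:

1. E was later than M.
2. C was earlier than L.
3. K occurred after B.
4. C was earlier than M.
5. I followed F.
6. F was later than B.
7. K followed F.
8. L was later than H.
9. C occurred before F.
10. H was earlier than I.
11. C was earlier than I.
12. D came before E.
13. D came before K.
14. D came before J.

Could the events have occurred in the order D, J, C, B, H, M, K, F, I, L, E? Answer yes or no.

no

The constraints require F before K, but in the proposed sequence K appears ahead of F. That one violation is enough.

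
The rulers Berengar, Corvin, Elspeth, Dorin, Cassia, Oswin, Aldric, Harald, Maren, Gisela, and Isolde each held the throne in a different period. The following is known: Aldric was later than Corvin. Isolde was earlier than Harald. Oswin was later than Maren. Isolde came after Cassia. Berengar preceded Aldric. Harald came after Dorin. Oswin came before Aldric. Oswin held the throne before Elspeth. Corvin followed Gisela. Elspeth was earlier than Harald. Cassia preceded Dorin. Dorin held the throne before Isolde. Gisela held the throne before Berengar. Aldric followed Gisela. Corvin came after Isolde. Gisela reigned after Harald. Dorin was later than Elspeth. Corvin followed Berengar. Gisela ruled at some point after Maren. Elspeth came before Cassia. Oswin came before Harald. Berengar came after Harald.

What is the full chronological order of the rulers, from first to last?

Maren, Oswin, Elspeth, Cassia, Dorin, Isolde, Harald, Gisela, Berengar, Corvin, Aldric

The constraints fix every adjacent pair, so only one ordering works:
Maren → Oswin → Elspeth → Cassia → Dorin → Isolde → Harald → Gisela → Berengar → Corvin → Aldric.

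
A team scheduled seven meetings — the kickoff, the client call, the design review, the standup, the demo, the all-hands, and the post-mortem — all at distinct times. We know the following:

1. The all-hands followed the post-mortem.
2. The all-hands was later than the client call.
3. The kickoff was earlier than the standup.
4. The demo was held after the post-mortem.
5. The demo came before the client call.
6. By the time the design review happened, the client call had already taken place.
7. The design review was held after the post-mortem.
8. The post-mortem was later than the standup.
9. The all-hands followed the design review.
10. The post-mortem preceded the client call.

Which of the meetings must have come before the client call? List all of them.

the demo, the kickoff, the post-mortem, the standup

Directly stated before the client call: the demo and the post-mortem.
The kickoff reaches the client call via the kickoff → the standup → the post-mortem → the client call.
The standup reaches the client call via the standup → the post-mortem → the client call.
No chain forces the all-hands (or any of the others) ahead of the client call.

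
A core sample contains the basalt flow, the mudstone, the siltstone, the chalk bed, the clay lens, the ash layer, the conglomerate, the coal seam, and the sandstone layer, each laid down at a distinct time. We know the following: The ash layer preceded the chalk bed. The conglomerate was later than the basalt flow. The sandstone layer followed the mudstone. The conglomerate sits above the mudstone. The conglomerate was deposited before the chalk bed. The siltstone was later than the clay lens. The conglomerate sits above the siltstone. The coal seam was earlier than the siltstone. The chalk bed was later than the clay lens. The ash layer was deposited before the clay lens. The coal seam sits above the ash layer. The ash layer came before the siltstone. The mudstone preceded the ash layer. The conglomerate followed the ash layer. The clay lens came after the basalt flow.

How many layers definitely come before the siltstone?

5

Directly stated before the siltstone: the ash layer, the clay lens, and the coal seam.
The basalt flow reaches the siltstone via the basalt flow → the clay lens → the siltstone.
The mudstone reaches the siltstone via the mudstone → the ash layer → the siltstone.
That's the ash layer, the basalt flow, the clay lens, the coal seam, and the mudstone — 5 in all.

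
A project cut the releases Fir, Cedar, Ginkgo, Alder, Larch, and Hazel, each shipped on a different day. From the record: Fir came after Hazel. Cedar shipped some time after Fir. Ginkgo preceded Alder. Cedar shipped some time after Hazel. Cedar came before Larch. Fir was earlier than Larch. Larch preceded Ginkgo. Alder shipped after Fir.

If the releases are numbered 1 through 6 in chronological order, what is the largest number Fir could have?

Fir must come before Alder, Cedar, Ginkgo, and Larch — 4 releases forced after it.
Everything else can be placed before Fir in some valid order, so Fir can sit as late as position 6 − 4 = 2.

2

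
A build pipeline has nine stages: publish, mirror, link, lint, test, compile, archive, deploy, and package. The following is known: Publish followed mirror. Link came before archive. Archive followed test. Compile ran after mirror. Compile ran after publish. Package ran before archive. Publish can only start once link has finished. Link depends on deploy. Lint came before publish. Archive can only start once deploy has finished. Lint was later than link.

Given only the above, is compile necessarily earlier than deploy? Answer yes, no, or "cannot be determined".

no

Tracing the constraints gives deploy → link → publish → compile, so deploy must come before compile.
That means compile cannot be before deploy.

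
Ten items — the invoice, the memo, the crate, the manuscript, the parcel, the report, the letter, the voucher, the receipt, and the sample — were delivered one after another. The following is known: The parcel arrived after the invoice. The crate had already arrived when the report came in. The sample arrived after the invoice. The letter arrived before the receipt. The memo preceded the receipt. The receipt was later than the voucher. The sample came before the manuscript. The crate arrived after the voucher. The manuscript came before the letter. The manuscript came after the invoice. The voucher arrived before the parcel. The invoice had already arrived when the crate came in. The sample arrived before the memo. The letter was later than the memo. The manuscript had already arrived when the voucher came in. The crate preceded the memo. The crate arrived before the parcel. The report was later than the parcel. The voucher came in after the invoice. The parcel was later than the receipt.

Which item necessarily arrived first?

The invoice has a chain of constraints placing it before every other item, so the invoice must be first.

the invoice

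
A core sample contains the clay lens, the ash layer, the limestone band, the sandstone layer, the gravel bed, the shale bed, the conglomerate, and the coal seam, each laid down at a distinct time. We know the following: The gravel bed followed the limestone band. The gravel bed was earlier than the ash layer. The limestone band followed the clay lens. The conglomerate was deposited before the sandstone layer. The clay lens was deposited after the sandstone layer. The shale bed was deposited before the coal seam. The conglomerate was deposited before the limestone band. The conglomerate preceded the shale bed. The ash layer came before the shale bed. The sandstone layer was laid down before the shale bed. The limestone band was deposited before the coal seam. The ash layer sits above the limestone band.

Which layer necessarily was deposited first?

the conglomerate

The conglomerate has a chain of constraints placing it before every other layer, so the conglomerate must be first.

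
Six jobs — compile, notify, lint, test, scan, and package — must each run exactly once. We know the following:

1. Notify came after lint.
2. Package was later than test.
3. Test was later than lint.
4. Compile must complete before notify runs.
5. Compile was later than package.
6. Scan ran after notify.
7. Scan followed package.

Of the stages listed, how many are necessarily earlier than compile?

Directly stated before compile: package.
Lint reaches compile via lint → test → package → compile.
Test reaches compile via test → package → compile.
No chain forces notify (or any of the others) ahead of compile.
That's lint, package, and test — 3 in all.

3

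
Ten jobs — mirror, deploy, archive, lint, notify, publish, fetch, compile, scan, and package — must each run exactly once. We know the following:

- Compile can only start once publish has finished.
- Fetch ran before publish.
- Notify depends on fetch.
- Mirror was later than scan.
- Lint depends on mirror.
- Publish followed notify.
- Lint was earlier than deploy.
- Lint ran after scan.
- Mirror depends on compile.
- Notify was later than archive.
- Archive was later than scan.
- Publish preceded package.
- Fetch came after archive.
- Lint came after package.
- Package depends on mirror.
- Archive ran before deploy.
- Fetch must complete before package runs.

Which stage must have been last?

Every other stage has a chain of constraints placing it before deploy, so deploy is last.

deploy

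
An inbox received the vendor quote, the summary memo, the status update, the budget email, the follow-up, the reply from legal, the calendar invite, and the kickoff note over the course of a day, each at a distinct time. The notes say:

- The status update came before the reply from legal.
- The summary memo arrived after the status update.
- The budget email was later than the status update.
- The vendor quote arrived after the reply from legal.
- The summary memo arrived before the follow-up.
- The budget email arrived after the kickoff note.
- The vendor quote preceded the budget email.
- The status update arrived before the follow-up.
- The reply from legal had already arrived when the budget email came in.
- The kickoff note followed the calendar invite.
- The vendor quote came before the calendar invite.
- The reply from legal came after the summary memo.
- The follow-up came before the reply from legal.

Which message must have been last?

Every other message has a chain of constraints placing it before the budget email, so the budget email is last.

the budget email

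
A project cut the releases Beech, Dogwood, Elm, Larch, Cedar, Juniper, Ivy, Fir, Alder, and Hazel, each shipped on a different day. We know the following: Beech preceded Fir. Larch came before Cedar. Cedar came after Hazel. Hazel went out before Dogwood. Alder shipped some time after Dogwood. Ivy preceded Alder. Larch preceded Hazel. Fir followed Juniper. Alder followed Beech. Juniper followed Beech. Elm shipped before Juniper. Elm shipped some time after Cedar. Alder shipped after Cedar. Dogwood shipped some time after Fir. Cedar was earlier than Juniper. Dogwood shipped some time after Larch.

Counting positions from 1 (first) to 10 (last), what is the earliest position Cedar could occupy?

Hazel and Larch must both come before Cedar — 2 forced predecessors.
Nothing else is forced ahead of Cedar, so its earliest slot is position 2 + 1 = 3.

3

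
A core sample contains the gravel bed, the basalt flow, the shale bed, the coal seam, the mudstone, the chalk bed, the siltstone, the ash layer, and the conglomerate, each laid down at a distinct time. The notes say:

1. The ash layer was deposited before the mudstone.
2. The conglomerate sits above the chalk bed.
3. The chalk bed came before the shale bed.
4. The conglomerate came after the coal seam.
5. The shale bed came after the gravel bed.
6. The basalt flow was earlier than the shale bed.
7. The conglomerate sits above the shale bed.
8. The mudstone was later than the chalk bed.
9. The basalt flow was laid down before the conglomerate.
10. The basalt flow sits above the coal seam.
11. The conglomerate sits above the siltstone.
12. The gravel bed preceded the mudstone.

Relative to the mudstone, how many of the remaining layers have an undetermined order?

Forced before the mudstone: the ash layer, the chalk bed, and the gravel bed.
That leaves the basalt flow, the coal seam, the conglomerate, the shale bed, and the siltstone with no forced order relative to the mudstone — 5.

5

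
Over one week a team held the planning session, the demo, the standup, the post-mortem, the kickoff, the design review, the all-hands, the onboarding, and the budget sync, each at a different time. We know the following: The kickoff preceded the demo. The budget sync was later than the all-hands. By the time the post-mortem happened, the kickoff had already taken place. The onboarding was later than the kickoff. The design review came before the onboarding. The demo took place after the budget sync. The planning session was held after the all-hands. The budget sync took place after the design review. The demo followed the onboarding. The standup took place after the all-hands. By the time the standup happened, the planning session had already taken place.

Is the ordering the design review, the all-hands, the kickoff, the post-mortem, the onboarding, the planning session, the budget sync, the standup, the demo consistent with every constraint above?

yes

Check each stated constraint against the proposed order — e.g. the all-hands is ahead of the standup; the kickoff is ahead of the demo. Every pair is in the required order; nothing is violated.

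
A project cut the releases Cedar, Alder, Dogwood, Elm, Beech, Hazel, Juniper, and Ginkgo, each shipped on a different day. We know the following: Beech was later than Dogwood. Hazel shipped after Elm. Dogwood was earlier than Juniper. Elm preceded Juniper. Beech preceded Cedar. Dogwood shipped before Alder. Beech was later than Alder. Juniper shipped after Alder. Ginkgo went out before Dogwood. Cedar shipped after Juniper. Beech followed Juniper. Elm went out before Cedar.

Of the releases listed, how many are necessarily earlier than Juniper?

4

Directly stated before Juniper: Alder, Dogwood, and Elm.
Ginkgo reaches Juniper via Ginkgo → Dogwood → Juniper.
No chain forces Beech (or any of the others) ahead of Juniper.
That's Alder, Dogwood, Elm, and Ginkgo — 4 in all.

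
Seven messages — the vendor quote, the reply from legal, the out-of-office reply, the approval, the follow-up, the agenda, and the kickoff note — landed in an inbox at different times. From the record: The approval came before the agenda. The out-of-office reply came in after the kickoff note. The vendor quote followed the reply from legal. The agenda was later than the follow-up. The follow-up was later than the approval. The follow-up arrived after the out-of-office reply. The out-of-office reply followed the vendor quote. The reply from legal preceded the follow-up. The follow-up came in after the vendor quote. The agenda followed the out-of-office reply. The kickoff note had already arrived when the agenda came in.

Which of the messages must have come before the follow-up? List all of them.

Directly stated before the follow-up: the approval, the out-of-office reply, the reply from legal, and the vendor quote.
The kickoff note reaches the follow-up via the kickoff note → the out-of-office reply → the follow-up.
No chain forces the agenda ahead of the follow-up.

the approval, the kickoff note, the out-of-office reply, the reply from legal, the vendor quote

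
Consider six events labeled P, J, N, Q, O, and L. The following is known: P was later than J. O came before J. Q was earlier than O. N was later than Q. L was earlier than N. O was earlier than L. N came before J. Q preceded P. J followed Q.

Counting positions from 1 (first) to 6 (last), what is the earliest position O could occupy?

Q must come before O — 1 forced predecessor.
Nothing else is forced ahead of O, so its earliest slot is position 1 + 1 = 2.

2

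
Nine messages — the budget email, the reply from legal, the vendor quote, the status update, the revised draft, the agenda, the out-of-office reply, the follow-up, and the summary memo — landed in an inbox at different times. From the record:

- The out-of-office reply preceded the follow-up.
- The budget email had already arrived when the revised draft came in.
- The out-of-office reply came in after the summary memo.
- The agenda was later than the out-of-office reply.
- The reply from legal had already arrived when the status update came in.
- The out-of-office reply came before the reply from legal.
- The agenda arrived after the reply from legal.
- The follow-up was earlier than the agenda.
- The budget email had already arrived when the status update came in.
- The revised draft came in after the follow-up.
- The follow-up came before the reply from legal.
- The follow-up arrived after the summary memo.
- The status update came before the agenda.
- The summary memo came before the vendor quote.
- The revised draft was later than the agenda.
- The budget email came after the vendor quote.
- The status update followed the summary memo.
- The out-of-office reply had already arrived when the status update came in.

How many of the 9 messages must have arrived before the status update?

Directly stated before the status update: the budget email, the out-of-office reply, the reply from legal, and the summary memo.
The follow-up reaches the status update via the follow-up → the reply from legal → the status update.
The vendor quote reaches the status update via the vendor quote → the budget email → the status update.
No chain forces the revised draft (or any of the others) ahead of the status update.
That's the budget email, the follow-up, the out-of-office reply, the reply from legal, the summary memo, and the vendor quote — 6 in all.

6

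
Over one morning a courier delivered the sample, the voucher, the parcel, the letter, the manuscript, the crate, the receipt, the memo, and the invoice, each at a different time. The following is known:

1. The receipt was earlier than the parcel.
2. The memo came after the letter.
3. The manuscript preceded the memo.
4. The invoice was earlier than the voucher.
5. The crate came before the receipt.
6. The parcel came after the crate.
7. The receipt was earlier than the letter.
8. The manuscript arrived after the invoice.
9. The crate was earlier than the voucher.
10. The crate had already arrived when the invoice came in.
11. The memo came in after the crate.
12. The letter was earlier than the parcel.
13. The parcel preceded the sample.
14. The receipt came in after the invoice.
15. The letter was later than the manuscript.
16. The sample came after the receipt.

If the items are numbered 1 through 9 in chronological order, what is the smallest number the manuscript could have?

The crate and the invoice must both come before the manuscript — 2 forced predecessors.
Nothing else is forced ahead of the manuscript, so its earliest slot is position 2 + 1 = 3.

3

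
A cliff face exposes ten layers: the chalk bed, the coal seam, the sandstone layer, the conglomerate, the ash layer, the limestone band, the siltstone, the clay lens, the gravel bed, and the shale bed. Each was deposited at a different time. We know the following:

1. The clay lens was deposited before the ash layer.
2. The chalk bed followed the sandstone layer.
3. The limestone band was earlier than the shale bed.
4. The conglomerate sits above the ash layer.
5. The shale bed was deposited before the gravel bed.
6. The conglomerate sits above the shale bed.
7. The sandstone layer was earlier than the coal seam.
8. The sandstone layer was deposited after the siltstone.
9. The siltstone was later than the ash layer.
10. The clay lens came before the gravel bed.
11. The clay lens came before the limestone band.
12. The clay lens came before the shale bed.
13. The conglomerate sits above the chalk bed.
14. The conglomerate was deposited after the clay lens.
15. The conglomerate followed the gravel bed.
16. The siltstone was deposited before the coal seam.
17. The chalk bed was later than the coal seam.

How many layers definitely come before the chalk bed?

Directly stated before the chalk bed: the coal seam and the sandstone layer.
The ash layer reaches the chalk bed via the ash layer → the siltstone → the coal seam → the chalk bed.
The clay lens reaches the chalk bed via the clay lens → the ash layer → the siltstone → the coal seam → the chalk bed.
The siltstone reaches the chalk bed via the siltstone → the coal seam → the chalk bed.
That's the ash layer, the clay lens, the coal seam, the sandstone layer, and the siltstone — 5 in all.

5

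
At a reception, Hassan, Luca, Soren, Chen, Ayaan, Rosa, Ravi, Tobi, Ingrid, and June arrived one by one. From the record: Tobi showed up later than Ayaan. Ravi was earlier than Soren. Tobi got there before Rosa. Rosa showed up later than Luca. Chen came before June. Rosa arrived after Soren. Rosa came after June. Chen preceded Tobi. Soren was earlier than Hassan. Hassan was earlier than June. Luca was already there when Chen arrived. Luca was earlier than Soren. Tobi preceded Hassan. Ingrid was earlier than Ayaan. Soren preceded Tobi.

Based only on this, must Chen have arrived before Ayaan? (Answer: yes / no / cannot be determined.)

cannot be determined

No chain of stated constraints runs from Chen to Ayaan, and none runs from Ayaan to Chen either.
So the relative order of Chen and Ayaan is not fixed by the given facts.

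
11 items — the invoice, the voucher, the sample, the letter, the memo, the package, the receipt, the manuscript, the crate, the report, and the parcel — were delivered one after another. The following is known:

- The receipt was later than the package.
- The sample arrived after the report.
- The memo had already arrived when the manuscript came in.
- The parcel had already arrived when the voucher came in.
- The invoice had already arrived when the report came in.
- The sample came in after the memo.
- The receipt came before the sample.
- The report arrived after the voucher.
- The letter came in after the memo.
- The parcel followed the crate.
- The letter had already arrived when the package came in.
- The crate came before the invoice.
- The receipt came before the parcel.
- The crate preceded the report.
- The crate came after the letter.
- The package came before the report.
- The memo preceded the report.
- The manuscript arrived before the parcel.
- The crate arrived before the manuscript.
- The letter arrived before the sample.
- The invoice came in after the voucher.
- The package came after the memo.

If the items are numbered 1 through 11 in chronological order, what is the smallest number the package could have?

The letter and the memo must both come before the package — 2 forced predecessors.
Nothing else is forced ahead of the package, so its earliest slot is position 2 + 1 = 3.

3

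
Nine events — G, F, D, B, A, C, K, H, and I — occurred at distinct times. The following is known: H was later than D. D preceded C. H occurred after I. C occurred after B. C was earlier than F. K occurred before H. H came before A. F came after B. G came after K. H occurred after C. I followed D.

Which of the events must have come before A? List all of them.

B, C, D, H, I, K

Directly stated before A: H.
B reaches A via B → C → H → A.
C reaches A via C → H → A.
D reaches A via D → H → A.
Likewise I and K each reach A by chaining the stated constraints.
No chain forces G (or any of the others) ahead of A.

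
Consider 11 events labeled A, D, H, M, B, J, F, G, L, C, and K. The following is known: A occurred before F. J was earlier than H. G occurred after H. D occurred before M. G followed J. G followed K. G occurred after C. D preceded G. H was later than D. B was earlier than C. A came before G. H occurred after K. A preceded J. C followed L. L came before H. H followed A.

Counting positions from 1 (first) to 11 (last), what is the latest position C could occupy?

10

C must come before G — 1 event forced after it.
Everything else can be placed before C in some valid order, so C can sit as late as position 11 − 1 = 10.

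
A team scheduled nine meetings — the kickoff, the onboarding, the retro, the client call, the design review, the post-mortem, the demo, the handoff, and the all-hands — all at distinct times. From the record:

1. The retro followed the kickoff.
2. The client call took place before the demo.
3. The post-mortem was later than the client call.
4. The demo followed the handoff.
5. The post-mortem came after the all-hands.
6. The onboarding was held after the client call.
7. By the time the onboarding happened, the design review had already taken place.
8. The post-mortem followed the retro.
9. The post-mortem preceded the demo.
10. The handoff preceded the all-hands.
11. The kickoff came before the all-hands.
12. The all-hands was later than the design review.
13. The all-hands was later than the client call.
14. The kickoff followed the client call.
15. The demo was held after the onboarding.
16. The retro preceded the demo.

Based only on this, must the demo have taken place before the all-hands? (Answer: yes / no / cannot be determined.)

Tracing the constraints gives the all-hands → the post-mortem → the demo, so the all-hands must come before the demo.
That means the demo cannot be before the all-hands.

no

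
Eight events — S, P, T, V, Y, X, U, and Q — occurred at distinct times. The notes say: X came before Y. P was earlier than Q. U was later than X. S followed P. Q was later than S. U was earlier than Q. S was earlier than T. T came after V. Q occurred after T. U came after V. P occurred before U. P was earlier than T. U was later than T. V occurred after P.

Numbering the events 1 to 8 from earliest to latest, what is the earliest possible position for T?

4

P, S, and V must all come before T — 3 forced predecessors.
Nothing else is forced ahead of T, so its earliest slot is position 3 + 1 = 4.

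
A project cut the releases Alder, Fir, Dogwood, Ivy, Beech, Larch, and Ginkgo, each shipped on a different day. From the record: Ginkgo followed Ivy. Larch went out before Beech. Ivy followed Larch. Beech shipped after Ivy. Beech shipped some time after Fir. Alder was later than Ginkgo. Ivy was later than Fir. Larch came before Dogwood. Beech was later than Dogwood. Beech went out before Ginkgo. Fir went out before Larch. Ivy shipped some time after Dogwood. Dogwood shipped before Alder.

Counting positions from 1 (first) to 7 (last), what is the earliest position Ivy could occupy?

4

Dogwood, Fir, and Larch must all come before Ivy — 3 forced predecessors.
Nothing else is forced ahead of Ivy, so its earliest slot is position 3 + 1 = 4.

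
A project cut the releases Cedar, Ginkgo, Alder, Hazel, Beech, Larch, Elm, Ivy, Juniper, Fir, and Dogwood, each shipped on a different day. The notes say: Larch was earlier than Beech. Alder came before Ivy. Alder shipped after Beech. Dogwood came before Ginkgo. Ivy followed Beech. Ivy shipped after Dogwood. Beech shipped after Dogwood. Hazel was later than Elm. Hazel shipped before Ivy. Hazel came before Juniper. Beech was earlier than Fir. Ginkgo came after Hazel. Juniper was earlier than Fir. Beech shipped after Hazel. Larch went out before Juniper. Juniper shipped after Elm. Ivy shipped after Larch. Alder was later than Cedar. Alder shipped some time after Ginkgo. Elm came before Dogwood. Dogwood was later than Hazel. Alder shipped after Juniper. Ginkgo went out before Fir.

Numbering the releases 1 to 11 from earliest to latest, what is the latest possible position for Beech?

Beech must come before Alder, Fir, and Ivy — 3 releases forced after it.
Everything else can be placed before Beech in some valid order, so Beech can sit as late as position 11 − 3 = 8.

8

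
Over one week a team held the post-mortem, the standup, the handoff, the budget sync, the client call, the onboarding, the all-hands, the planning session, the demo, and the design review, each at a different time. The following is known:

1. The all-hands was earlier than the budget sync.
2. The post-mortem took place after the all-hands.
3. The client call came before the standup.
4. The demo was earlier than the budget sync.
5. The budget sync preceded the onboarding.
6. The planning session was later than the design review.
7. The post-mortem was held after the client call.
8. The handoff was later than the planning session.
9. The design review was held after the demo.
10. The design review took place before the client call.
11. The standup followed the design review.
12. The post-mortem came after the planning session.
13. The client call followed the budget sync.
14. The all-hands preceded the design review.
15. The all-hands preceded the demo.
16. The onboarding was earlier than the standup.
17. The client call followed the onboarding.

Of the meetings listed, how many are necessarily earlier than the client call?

5

Directly stated before the client call: the budget sync, the design review, and the onboarding.
The all-hands reaches the client call via the all-hands → the budget sync → the client call.
The demo reaches the client call via the demo → the design review → the client call.
That's the all-hands, the budget sync, the demo, the design review, and the onboarding — 5 in all.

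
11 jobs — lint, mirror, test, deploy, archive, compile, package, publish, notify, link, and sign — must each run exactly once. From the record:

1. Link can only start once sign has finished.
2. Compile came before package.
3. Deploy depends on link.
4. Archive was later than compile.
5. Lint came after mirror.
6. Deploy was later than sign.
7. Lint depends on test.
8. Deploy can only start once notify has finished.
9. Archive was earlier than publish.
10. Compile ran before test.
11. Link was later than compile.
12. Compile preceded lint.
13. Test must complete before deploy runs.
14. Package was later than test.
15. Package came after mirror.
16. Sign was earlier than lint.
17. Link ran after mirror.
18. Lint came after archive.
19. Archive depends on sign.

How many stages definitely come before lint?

Directly stated before lint: archive, compile, mirror, sign, and test.
No chain forces publish (or any of the others) ahead of lint.
That's archive, compile, mirror, sign, and test — 5 in all.

5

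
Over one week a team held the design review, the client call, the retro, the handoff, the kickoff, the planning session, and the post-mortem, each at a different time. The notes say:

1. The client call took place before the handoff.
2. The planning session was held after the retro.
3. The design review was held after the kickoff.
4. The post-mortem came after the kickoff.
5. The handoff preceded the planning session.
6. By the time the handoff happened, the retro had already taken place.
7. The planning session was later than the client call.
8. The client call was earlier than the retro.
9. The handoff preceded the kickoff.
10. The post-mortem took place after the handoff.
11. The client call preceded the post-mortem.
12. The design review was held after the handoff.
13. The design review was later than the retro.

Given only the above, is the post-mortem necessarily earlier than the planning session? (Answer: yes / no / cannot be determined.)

No chain of stated constraints runs from the post-mortem to the planning session, and none runs from the planning session to the post-mortem either.
So the relative order of the post-mortem and the planning session is not fixed by the given facts.

cannot be determined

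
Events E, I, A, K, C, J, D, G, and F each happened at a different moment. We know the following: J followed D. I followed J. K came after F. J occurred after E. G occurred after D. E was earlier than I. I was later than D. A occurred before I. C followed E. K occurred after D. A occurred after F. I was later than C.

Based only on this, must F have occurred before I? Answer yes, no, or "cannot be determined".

Chain the constraints: F → A → I. Each link is directly stated, so F comes before I.

yes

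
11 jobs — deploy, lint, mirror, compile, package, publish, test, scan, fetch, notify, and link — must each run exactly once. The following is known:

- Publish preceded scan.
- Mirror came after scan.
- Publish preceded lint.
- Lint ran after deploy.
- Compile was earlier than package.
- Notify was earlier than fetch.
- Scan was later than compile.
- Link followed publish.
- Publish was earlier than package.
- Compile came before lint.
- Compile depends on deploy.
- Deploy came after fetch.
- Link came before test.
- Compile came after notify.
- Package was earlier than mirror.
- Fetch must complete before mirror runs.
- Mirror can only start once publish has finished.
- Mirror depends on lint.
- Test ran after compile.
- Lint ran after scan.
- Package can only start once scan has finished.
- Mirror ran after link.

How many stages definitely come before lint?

Directly stated before lint: compile, deploy, publish, and scan.
Fetch reaches lint via fetch → deploy → lint.
Notify reaches lint via notify → compile → lint.
No chain forces test (or any of the others) ahead of lint.
That's compile, deploy, fetch, notify, publish, and scan — 6 in all.

6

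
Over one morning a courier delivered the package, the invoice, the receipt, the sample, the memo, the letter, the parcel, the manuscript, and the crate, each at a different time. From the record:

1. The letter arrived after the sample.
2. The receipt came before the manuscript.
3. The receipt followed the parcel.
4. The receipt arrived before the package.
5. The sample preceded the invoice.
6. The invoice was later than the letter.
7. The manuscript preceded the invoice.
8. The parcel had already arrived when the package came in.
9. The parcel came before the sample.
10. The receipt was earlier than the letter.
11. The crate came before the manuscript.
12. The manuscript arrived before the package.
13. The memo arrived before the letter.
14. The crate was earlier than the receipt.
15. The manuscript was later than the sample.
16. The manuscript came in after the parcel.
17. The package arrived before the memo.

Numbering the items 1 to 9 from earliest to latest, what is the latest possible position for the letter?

The letter must come before the invoice — 1 item forced after it.
Everything else can be placed before the letter in some valid order, so the letter can sit as late as position 9 − 1 = 8.

8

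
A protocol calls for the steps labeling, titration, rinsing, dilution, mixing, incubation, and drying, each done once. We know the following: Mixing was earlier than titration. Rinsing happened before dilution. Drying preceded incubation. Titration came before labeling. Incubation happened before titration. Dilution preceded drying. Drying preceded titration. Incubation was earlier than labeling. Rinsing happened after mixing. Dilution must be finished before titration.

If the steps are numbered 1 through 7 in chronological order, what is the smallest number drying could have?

Dilution, mixing, and rinsing must all come before drying — 3 forced predecessors.
Nothing else is forced ahead of drying, so its earliest slot is position 3 + 1 = 4.

4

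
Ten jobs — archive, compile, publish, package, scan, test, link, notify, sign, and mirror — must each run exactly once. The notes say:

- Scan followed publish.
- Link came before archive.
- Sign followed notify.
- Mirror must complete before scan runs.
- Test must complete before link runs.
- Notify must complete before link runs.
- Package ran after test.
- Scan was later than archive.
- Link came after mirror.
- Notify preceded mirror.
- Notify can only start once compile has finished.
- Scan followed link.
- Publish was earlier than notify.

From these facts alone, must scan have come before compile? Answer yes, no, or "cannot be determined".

no

Tracing the constraints gives compile → notify → mirror → scan, so compile must come before scan.
That means scan cannot be before compile.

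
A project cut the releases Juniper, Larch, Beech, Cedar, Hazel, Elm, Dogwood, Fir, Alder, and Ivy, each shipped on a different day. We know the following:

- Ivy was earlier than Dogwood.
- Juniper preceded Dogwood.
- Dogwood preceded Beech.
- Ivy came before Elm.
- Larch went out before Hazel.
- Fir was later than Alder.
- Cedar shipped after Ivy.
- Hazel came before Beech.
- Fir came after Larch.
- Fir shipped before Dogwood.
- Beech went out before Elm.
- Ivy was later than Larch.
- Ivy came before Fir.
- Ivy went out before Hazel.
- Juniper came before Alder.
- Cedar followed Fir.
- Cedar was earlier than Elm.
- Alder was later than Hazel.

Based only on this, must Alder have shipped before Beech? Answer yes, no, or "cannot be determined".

Chain the constraints: Alder → Fir → Dogwood → Beech. Each link is directly stated, so Alder comes before Beech.

yes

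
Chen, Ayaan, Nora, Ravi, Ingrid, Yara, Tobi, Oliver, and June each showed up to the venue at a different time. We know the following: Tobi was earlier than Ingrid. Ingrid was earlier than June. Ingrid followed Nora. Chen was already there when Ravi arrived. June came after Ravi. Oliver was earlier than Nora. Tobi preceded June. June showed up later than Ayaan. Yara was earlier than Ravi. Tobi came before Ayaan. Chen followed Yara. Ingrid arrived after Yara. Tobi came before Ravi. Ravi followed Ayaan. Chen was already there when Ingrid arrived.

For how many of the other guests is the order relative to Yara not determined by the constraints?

Forced after Yara: Chen, Ingrid, June, and Ravi.
That leaves Ayaan, Nora, Oliver, and Tobi with no forced order relative to Yara — 4.

4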